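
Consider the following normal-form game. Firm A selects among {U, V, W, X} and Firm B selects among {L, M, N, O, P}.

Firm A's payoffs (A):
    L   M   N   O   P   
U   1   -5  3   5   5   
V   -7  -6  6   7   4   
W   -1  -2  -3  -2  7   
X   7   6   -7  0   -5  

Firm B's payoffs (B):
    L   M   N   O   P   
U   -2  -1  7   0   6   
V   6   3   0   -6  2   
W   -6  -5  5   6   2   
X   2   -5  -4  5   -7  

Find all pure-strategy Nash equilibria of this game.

None

Find each player's best response to every opponent strategy; NE are the intersections.
Firm A's best responses — vs L: X (payoff 7); vs M: X (payoff 6); vs N: V (payoff 6); vs O: V (payoff 7); vs P: W (payoff 7).
Firm B's best responses — vs U: N (payoff 7); vs V: L (payoff 6); vs W: O (payoff 6); vs X: O (payoff 5).
No cell has both players best-responding. For instance, Firm A's best reply to L is X, but against X Firm B prefers O over L.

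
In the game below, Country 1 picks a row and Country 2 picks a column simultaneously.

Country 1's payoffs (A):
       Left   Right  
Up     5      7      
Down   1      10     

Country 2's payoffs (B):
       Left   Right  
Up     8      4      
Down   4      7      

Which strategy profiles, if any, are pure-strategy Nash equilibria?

(Up, Left) and (Down, Right)

Check mutual best responses: a cell is a NE iff neither player can gain by unilaterally deviating.
Country 1's best responses — vs Left: Up (payoff 5); vs Right: Down (payoff 10).
Country 2's best responses — vs Up: Left (payoff 8); vs Down: Right (payoff 7).
Mutual best responses occur at (Up, Left) and (Down, Right); at each, neither player gains by switching.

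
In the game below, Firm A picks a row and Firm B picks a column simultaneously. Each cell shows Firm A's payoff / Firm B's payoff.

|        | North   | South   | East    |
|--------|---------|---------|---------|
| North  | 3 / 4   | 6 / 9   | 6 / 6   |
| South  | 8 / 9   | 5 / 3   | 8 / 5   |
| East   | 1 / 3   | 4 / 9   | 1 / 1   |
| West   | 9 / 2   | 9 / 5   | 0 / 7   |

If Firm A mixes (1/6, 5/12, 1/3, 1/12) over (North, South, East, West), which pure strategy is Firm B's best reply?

Compute Firm B's expected payoff from each pure strategy against the given mix.
North: (1/6)·4 + (5/12)·9 + (1/3)·3 + (1/12)·2 = 67/12
South: (1/6)·9 + (5/12)·3 + (1/3)·9 + (1/12)·5 = 37/6
East: (1/6)·6 + (5/12)·5 + (1/3)·1 + (1/12)·7 = 4
Highest expected payoff is 37/6, from South.

South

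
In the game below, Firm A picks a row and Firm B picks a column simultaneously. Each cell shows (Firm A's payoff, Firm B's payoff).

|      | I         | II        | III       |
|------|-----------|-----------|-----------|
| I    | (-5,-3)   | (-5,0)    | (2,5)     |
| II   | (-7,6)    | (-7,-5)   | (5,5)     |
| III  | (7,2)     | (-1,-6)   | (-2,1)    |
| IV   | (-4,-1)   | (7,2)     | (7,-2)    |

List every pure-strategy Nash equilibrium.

A profile is a Nash equilibrium when each player is best-responding to the other.
Firm A's best responses — vs I: III (payoff 7); vs II: IV (payoff 7); vs III: IV (payoff 7).
Firm B's best responses — vs I: III (payoff 5); vs II: I (payoff 6); vs III: I (payoff 2); vs IV: II (payoff 2).
Mutual best responses occur at (III, I) and (IV, II); at each, neither player gains by switching.

(III, I) and (IV, II)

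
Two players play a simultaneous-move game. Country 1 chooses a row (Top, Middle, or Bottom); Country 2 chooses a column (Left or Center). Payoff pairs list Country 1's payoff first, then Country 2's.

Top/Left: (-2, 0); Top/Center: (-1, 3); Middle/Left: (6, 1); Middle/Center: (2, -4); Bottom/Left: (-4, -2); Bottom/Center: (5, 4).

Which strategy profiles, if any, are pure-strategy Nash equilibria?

A profile is a Nash equilibrium when each player is best-responding to the other.
Country 1's best responses — vs Left: Middle (payoff 6); vs Center: Bottom (payoff 5).
Country 2's best responses — vs Top: Center (payoff 3); vs Middle: Left (payoff 1); vs Bottom: Center (payoff 4).
Mutual best responses occur at (Middle, Left) and (Bottom, Center); at each, neither player gains by switching.

(Middle, Left) and (Bottom, Center)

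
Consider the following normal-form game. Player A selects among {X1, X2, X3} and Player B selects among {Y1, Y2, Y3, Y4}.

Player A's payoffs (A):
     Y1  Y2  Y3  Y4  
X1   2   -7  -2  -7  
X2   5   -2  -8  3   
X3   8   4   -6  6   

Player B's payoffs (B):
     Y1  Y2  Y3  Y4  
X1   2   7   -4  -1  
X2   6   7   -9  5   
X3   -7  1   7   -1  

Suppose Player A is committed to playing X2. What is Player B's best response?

With Player A fixed at X2, Player B's payoffs are: Y1 → 6, Y2 → 7, Y3 → -9, Y4 → 5.
The maximum is 7, achieved by Y2.

Y2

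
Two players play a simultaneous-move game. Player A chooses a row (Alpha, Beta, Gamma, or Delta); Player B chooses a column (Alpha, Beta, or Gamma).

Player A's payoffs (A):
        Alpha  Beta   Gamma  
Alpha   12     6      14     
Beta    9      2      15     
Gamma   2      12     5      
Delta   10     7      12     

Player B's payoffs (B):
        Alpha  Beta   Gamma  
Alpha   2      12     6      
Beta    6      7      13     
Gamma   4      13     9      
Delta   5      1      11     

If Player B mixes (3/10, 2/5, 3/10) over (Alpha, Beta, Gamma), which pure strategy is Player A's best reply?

Alpha

Compute Player A's expected payoff from each pure strategy against the given mix.
Alpha: (3/10)·12 + (2/5)·6 + (3/10)·14 = 51/5
Beta: (3/10)·9 + (2/5)·2 + (3/10)·15 = 8
Gamma: (3/10)·2 + (2/5)·12 + (3/10)·5 = 69/10
Delta: (3/10)·10 + (2/5)·7 + (3/10)·12 = 47/5
Highest expected payoff is 51/5, from Alpha.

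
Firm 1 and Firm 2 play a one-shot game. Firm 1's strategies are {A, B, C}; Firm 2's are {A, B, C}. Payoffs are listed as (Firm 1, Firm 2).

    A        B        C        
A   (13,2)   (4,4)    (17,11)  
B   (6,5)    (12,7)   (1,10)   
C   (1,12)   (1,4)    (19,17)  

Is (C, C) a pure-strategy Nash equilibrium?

Yes

Holding Firm 2 at C: Firm 1 gets 19 from C, versus 17 from A, 1 from B. No profitable deviation for Firm 1.
Holding Firm 1 at C: Firm 2 gets 17 from C, versus 12 from A, 4 from B. No profitable deviation for Firm 2 either.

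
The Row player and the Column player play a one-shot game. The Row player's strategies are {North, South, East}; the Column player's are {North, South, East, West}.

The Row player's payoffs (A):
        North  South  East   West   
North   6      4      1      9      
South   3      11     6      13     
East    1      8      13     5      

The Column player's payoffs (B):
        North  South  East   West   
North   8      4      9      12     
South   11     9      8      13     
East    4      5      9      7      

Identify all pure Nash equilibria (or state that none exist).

Find each player's best response to every opponent strategy; NE are the intersections.
The Row player's best responses — vs North: North (payoff 6); vs South: South (payoff 11); vs East: East (payoff 13); vs West: South (payoff 13).
The Column player's best responses — vs North: West (payoff 12); vs South: West (payoff 13); vs East: East (payoff 9).
Mutual best responses occur at (South, West) and (East, East); at each, neither player gains by switching.

(South, West) and (East, East)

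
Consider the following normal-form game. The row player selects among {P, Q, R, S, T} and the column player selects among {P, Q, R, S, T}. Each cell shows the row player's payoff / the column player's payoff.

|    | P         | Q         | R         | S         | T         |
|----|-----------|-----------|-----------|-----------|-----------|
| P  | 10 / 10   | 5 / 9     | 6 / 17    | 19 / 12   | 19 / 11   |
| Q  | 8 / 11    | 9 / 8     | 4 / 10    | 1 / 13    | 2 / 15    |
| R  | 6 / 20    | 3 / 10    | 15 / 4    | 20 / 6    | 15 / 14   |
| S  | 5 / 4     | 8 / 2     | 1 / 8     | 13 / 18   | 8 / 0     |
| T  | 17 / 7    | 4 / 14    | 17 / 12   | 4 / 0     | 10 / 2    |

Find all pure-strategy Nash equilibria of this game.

No pure-strategy Nash equilibrium

Find each player's best response to every opponent strategy; NE are the intersections.
The row player's best responses — vs P: T (payoff 17); vs Q: Q (payoff 9); vs R: T (payoff 17); vs S: R (payoff 20); vs T: P (payoff 19).
The column player's best responses — vs P: R (payoff 17); vs Q: T (payoff 15); vs R: P (payoff 20); vs S: S (payoff 18); vs T: Q (payoff 14).
No cell has both players best-responding. For instance, the row player's best reply to S is R, but against R the column player prefers P over S.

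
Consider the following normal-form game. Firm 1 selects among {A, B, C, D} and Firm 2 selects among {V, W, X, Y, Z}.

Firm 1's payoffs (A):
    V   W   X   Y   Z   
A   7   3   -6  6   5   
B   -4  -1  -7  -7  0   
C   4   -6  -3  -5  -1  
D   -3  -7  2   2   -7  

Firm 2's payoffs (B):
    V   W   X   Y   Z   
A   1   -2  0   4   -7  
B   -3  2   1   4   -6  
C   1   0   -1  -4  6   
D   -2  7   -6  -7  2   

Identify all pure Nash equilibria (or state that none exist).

(A, Y)

Find each player's best response to every opponent strategy; NE are the intersections.
Firm 1's best responses — vs V: A (payoff 7); vs W: A (payoff 3); vs X: D (payoff 2); vs Y: A (payoff 6); vs Z: A (payoff 5).
Firm 2's best responses — vs A: Y (payoff 4); vs B: Y (payoff 4); vs C: Z (payoff 6); vs D: W (payoff 7).
The only mutual best response is (A, Y); neither player gains by switching there.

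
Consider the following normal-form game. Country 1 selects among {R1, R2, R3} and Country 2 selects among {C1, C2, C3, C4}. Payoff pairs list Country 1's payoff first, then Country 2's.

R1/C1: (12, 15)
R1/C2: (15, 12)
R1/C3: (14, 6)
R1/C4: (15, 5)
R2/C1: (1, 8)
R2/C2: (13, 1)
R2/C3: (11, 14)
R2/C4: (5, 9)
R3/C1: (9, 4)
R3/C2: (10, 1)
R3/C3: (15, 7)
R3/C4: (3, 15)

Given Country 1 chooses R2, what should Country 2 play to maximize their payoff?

C3

With Country 1 fixed at R2, Country 2's payoffs are: C1 → 8, C2 → 1, C3 → 14, C4 → 9.
The maximum is 14, achieved by C3.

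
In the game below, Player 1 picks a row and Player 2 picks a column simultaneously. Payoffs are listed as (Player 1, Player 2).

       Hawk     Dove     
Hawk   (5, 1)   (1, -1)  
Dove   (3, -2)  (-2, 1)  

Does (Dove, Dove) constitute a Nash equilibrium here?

Holding Player 2 at Dove: Player 1 gets -2 from Dove but could get 1 by switching to Hawk. Player 1 has a profitable deviation.

No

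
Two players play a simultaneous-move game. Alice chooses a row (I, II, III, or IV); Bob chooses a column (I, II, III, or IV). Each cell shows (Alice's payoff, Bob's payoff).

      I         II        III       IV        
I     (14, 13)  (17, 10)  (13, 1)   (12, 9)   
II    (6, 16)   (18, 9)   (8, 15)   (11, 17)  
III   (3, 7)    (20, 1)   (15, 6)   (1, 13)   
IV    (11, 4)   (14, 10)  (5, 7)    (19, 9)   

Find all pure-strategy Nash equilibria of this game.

(I, I)

Find each player's best response to every opponent strategy; NE are the intersections.
Alice's best responses — vs I: I (payoff 14); vs II: III (payoff 20); vs III: III (payoff 15); vs IV: IV (payoff 19).
Bob's best responses — vs I: I (payoff 13); vs II: IV (payoff 17); vs III: IV (payoff 13); vs IV: II (payoff 10).
The only mutual best response is (I, I); neither player gains by switching there.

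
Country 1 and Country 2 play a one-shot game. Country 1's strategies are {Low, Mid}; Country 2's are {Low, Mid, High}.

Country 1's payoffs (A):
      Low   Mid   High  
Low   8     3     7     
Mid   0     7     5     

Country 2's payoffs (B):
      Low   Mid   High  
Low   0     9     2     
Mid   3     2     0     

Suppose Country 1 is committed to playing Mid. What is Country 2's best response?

Low

With Country 1 fixed at Mid, Country 2's payoffs are: Low → 3, Mid → 2, High → 0.
The maximum is 3, achieved by Low.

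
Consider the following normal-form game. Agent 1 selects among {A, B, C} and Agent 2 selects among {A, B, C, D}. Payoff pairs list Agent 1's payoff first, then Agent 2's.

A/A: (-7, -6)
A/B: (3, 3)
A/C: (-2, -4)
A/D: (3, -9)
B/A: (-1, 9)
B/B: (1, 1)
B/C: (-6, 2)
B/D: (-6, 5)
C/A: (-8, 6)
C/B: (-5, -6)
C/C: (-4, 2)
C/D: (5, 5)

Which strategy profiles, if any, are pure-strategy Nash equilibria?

(A, B) and (B, A)

A profile is a Nash equilibrium when each player is best-responding to the other.
Agent 1's best responses — vs A: B (payoff -1); vs B: A (payoff 3); vs C: A (payoff -2); vs D: C (payoff 5).
Agent 2's best responses — vs A: B (payoff 3); vs B: A (payoff 9); vs C: A (payoff 6).
Mutual best responses occur at (A, B) and (B, A); at each, neither player gains by switching.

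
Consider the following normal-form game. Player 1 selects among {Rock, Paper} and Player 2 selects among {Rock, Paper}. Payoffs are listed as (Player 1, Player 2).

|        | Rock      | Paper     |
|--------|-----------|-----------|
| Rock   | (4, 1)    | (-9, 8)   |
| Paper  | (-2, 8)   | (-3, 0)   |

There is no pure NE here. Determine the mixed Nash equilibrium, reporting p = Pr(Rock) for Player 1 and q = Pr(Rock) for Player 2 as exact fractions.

p = 8/15, q = 1/2

Each player's mixing probability is pinned down by making the *other* player indifferent.
Player 2 indifferent between Rock and Paper: p·1 + (1−p)·8 = p·8 + (1−p)·0 ⟹ 8 + (-7)p = 0 + 8p ⟹ p = 8/15.
Player 1 indifferent between Rock and Paper: q·4 + (1−q)·(-9) = q·(-2) + (1−q)·(-3) ⟹ (-9) + 13q = (-3) + 1q ⟹ q = 1/2.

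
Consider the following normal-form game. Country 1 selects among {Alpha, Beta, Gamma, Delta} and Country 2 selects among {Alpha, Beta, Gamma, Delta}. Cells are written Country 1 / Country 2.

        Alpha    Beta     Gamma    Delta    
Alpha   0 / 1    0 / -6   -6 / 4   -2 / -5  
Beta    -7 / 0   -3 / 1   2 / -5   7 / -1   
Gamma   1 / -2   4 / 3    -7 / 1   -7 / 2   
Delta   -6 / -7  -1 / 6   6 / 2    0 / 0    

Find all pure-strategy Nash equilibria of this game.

(Gamma, Beta)

Find each player's best response to every opponent strategy; NE are the intersections.
Country 1's best responses — vs Alpha: Gamma (payoff 1); vs Beta: Gamma (payoff 4); vs Gamma: Delta (payoff 6); vs Delta: Beta (payoff 7).
Country 2's best responses — vs Alpha: Gamma (payoff 4); vs Beta: Beta (payoff 1); vs Gamma: Beta (payoff 3); vs Delta: Beta (payoff 6).
The only mutual best response is (Gamma, Beta); neither player gains by switching there.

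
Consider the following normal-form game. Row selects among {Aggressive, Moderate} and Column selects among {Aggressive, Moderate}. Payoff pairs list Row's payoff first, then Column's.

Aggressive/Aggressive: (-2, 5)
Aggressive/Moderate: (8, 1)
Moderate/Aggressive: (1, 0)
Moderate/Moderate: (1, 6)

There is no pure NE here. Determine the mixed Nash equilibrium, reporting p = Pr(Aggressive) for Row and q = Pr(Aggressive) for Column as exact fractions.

p = 3/5, q = 7/10

Each player's mixing probability is pinned down by making the *other* player indifferent.
Column indifferent between Aggressive and Moderate: p·5 + (1−p)·0 = p·1 + (1−p)·6 ⟹ 0 + 5p = 6 + (-5)p ⟹ p = 3/5.
Row indifferent between Aggressive and Moderate: q·(-2) + (1−q)·8 = q·1 + (1−q)·1 ⟹ 8 + (-10)q = 1 + 0q ⟹ q = 7/10.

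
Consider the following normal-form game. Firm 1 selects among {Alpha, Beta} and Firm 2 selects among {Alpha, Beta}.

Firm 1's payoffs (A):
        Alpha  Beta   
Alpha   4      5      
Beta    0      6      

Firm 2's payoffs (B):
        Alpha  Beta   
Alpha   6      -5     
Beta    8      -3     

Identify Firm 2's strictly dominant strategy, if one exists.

Check whether one of Firm 2's strategies beats all alternatives regardless of what the opponent does.
Alpha strictly dominates: vs Alpha: 6 > -5; vs Beta: 8 > -3.

Alpha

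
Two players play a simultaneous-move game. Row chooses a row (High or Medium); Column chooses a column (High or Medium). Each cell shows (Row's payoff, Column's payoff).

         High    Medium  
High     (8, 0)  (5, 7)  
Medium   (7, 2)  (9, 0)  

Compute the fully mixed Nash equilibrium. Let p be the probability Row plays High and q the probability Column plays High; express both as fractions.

p = 2/9, q = 4/5

In a mixed NE each player is indifferent between their pure strategies, so the opponent's mix sets the indifference.
Column indifferent between High and Medium: p·0 + (1−p)·2 = p·7 + (1−p)·0 ⟹ 2 + (-2)p = 0 + 7p ⟹ p = 2/9.
Row indifferent between High and Medium: q·8 + (1−q)·5 = q·7 + (1−q)·9 ⟹ 5 + 3q = 9 + (-2)q ⟹ q = 4/5.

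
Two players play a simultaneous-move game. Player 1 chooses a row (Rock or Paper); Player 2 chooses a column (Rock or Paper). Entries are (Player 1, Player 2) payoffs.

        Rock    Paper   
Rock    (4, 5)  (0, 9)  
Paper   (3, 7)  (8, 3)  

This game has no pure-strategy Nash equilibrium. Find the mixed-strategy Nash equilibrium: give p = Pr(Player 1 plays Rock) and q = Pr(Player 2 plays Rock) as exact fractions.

In a mixed NE each player is indifferent between their pure strategies, so the opponent's mix sets the indifference.
Player 2 indifferent between Rock and Paper: p·5 + (1−p)·7 = p·9 + (1−p)·3 ⟹ 7 + (-2)p = 3 + 6p ⟹ p = 1/2.
Player 1 indifferent between Rock and Paper: q·4 + (1−q)·0 = q·3 + (1−q)·8 ⟹ 0 + 4q = 8 + (-5)q ⟹ q = 8/9.

p = 1/2, q = 8/9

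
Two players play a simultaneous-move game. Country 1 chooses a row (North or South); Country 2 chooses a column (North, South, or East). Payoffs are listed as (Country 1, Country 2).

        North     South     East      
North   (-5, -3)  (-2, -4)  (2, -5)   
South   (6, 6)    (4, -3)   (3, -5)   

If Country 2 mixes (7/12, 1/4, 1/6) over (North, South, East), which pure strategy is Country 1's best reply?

Country 1's best reply maximizes expected payoff against the mix.
North: (7/12)·(-5) + (1/4)·(-2) + (1/6)·2 = -37/12
South: (7/12)·6 + (1/4)·4 + (1/6)·3 = 5
Highest expected payoff is 5, from South.

South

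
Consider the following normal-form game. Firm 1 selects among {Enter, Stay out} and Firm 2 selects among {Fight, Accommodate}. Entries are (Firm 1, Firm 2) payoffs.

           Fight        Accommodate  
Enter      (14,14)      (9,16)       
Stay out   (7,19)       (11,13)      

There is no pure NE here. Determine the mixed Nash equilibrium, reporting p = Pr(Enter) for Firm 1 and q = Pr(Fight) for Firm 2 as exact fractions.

p = 3/4, q = 2/9

Each player's mixing probability is pinned down by making the *other* player indifferent.
Firm 2 indifferent between Fight and Accommodate: p·14 + (1−p)·19 = p·16 + (1−p)·13 ⟹ 19 + (-5)p = 13 + 3p ⟹ p = 3/4.
Firm 1 indifferent between Enter and Stay out: q·14 + (1−q)·9 = q·7 + (1−q)·11 ⟹ 9 + 5q = 11 + (-4)q ⟹ q = 2/9.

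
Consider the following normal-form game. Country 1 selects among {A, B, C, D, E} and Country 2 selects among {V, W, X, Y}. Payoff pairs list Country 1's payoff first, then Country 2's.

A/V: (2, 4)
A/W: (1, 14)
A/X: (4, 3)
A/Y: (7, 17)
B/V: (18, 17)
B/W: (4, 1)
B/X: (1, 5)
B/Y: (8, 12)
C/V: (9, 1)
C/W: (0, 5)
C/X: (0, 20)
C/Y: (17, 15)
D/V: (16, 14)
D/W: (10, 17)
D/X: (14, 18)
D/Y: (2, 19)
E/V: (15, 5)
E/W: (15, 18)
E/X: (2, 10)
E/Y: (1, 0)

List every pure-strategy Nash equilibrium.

Check mutual best responses: a cell is a NE iff neither player can gain by unilaterally deviating.
Country 1's best responses — vs V: B (payoff 18); vs W: E (payoff 15); vs X: D (payoff 14); vs Y: C (payoff 17).
Country 2's best responses — vs A: Y (payoff 17); vs B: V (payoff 17); vs C: X (payoff 20); vs D: Y (payoff 19); vs E: W (payoff 18).
Mutual best responses occur at (B, V) and (E, W); at each, neither player gains by switching.

(B, V) and (E, W)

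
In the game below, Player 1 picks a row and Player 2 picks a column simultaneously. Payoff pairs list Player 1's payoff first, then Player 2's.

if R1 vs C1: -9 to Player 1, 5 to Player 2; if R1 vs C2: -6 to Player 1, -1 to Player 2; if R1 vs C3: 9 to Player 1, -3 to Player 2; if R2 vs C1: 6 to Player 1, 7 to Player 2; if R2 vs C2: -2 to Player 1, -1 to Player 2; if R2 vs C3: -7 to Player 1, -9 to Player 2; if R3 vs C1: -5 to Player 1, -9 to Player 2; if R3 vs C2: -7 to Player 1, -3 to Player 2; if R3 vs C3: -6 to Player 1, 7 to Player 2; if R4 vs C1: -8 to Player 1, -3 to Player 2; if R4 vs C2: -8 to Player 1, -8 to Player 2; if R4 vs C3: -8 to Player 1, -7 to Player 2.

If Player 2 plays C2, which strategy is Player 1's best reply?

With Player 2 fixed at C2, Player 1's payoffs are: R1 → -6, R2 → -2, R3 → -7, R4 → -8.
The maximum is -2, achieved by R2.

R2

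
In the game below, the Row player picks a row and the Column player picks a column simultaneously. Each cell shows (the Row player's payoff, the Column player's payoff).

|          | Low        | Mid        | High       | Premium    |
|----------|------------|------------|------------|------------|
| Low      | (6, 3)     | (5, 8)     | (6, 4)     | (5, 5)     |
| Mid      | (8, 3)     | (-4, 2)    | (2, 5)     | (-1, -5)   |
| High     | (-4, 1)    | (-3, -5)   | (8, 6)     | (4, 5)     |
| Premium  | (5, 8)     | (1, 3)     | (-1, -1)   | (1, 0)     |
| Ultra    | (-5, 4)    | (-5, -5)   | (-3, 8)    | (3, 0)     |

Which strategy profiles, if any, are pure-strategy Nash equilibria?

(Low, Mid) and (High, High)

A profile is a Nash equilibrium when each player is best-responding to the other.
The Row player's best responses — vs Low: Mid (payoff 8); vs Mid: Low (payoff 5); vs High: High (payoff 8); vs Premium: Low (payoff 5).
The Column player's best responses — vs Low: Mid (payoff 8); vs Mid: High (payoff 5); vs High: High (payoff 6); vs Premium: Low (payoff 8); vs Ultra: High (payoff 8).
Mutual best responses occur at (Low, Mid) and (High, High); at each, neither player gains by switching.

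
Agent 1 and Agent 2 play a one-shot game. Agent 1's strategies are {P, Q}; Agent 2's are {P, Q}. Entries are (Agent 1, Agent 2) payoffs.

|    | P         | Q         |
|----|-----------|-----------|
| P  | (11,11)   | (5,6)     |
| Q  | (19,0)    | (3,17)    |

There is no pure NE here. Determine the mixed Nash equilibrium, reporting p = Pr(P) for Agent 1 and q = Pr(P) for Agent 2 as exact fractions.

Each player's mixing probability is pinned down by making the *other* player indifferent.
Agent 2 indifferent between P and Q: p·11 + (1−p)·0 = p·6 + (1−p)·17 ⟹ 0 + 11p = 17 + (-11)p ⟹ p = 17/22.
Agent 1 indifferent between P and Q: q·11 + (1−q)·5 = q·19 + (1−q)·3 ⟹ 5 + 6q = 3 + 16q ⟹ q = 1/5.

p = 17/22, q = 1/5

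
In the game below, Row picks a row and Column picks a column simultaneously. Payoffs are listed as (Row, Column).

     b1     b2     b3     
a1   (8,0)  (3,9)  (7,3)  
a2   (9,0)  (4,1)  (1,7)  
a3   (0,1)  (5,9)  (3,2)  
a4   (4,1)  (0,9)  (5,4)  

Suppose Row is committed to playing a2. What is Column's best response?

b3

With Row fixed at a2, Column's payoffs are: b1 → 0, b2 → 1, b3 → 7.
The maximum is 7, achieved by b3.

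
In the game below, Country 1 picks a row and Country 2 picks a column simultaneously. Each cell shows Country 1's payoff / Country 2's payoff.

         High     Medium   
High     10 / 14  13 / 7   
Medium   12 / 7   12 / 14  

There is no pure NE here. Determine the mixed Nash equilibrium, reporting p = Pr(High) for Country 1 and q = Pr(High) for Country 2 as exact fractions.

In a mixed NE each player is indifferent between their pure strategies, so the opponent's mix sets the indifference.
Country 2 indifferent between High and Medium: p·14 + (1−p)·7 = p·7 + (1−p)·14 ⟹ 7 + 7p = 14 + (-7)p ⟹ p = 1/2.
Country 1 indifferent between High and Medium: q·10 + (1−q)·13 = q·12 + (1−q)·12 ⟹ 13 + (-3)q = 12 + 0q ⟹ q = 1/3.

p = 1/2, q = 1/3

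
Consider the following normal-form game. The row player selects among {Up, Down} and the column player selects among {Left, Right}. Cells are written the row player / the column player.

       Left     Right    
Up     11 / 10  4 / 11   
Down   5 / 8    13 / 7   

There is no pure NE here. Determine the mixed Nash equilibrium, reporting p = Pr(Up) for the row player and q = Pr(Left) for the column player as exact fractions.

In a mixed NE each player is indifferent between their pure strategies, so the opponent's mix sets the indifference.
The column player indifferent between Left and Right: p·10 + (1−p)·8 = p·11 + (1−p)·7 ⟹ 8 + 2p = 7 + 4p ⟹ p = 1/2.
The row player indifferent between Up and Down: q·11 + (1−q)·4 = q·5 + (1−q)·13 ⟹ 4 + 7q = 13 + (-8)q ⟹ q = 3/5.

p = 1/2, q = 3/5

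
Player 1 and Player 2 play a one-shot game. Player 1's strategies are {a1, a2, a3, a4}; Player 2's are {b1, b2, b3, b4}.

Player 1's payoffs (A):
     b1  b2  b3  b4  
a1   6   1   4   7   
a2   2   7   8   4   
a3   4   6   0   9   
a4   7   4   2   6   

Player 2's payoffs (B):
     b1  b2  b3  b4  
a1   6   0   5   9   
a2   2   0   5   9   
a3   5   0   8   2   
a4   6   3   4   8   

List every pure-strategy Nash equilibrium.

Find each player's best response to every opponent strategy; NE are the intersections.
Player 1's best responses — vs b1: a4 (payoff 7); vs b2: a2 (payoff 7); vs b3: a2 (payoff 8); vs b4: a3 (payoff 9).
Player 2's best responses — vs a1: b4 (payoff 9); vs a2: b4 (payoff 9); vs a3: b3 (payoff 8); vs a4: b4 (payoff 8).
No cell has both players best-responding. For instance, Player 1's best reply to b3 is a2, but against a2 Player 2 prefers b4 over b3.

No pure-strategy Nash equilibrium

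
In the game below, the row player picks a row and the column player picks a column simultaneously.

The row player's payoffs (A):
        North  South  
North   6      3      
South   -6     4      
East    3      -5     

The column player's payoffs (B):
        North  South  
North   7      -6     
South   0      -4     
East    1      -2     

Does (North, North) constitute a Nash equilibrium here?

Holding the column player at North: the row player gets 6 from North, versus -6 from South, 3 from East. No profitable deviation for the row player.
Holding the row player at North: the column player gets 7 from North, versus -6 from South. No profitable deviation for the column player either.

Yes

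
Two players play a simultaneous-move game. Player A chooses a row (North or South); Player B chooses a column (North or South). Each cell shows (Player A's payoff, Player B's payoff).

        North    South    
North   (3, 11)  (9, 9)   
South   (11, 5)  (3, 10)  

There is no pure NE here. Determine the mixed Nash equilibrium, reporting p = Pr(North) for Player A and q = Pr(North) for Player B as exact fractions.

p = 5/7, q = 3/7

In a mixed NE each player is indifferent between their pure strategies, so the opponent's mix sets the indifference.
Player B indifferent between North and South: p·11 + (1−p)·5 = p·9 + (1−p)·10 ⟹ 5 + 6p = 10 + (-1)p ⟹ p = 5/7.
Player A indifferent between North and South: q·3 + (1−q)·9 = q·11 + (1−q)·3 ⟹ 9 + (-6)q = 3 + 8q ⟹ q = 3/7.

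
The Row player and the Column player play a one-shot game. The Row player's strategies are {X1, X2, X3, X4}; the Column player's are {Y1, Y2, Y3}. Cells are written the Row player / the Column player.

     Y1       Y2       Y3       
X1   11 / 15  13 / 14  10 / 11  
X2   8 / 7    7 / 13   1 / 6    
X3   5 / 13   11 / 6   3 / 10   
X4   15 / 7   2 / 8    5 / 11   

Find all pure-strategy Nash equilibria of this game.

Check mutual best responses: a cell is a NE iff neither player can gain by unilaterally deviating.
The Row player's best responses — vs Y1: X4 (payoff 15); vs Y2: X1 (payoff 13); vs Y3: X1 (payoff 10).
The Column player's best responses — vs X1: Y1 (payoff 15); vs X2: Y2 (payoff 13); vs X3: Y1 (payoff 13); vs X4: Y3 (payoff 11).
No cell has both players best-responding. For instance, the Row player's best reply to Y3 is X1, but against X1 the Column player prefers Y1 over Y3.

There is no pure-strategy Nash equilibrium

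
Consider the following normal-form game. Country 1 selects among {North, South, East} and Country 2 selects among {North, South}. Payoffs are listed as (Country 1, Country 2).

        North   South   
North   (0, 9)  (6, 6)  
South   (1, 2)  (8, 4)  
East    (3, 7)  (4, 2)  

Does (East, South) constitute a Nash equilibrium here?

No

Holding Country 2 at South: Country 1 gets 4 from East but could get 8 by switching to South. Country 1 has a profitable deviation.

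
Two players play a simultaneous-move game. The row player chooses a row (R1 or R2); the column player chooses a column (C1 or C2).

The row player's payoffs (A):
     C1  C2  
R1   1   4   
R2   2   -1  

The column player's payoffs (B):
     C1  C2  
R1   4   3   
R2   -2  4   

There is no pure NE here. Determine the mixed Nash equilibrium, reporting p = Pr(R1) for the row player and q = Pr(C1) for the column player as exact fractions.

In a mixed NE each player is indifferent between their pure strategies, so the opponent's mix sets the indifference.
The column player indifferent between C1 and C2: p·4 + (1−p)·(-2) = p·3 + (1−p)·4 ⟹ (-2) + 6p = 4 + (-1)p ⟹ p = 6/7.
The row player indifferent between R1 and R2: q·1 + (1−q)·4 = q·2 + (1−q)·(-1) ⟹ 4 + (-3)q = (-1) + 3q ⟹ q = 5/6.

p = 6/7, q = 5/6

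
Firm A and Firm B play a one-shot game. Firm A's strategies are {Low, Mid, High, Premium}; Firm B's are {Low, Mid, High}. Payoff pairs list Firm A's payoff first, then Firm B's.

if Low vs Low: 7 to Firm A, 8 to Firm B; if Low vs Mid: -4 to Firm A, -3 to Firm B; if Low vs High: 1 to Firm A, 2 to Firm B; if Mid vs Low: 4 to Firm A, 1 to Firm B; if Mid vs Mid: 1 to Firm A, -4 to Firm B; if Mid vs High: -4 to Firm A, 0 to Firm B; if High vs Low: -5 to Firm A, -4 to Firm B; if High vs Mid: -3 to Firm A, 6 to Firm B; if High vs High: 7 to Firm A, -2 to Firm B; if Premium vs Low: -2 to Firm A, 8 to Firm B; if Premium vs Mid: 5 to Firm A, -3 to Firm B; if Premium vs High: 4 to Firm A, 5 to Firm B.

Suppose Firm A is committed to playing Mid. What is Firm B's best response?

Low

With Firm A fixed at Mid, Firm B's payoffs are: Low → 1, Mid → -4, High → 0.
The maximum is 1, achieved by Low.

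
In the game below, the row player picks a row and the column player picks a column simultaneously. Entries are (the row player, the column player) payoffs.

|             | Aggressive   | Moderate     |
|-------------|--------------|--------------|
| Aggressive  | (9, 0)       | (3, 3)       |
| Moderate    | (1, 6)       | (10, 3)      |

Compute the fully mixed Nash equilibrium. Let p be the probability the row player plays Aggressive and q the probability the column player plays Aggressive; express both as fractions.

p = 1/2, q = 7/15

Each player's mixing probability is pinned down by making the *other* player indifferent.
The column player indifferent between Aggressive and Moderate: p·0 + (1−p)·6 = p·3 + (1−p)·3 ⟹ 6 + (-6)p = 3 + 0p ⟹ p = 1/2.
The row player indifferent between Aggressive and Moderate: q·9 + (1−q)·3 = q·1 + (1−q)·10 ⟹ 3 + 6q = 10 + (-9)q ⟹ q = 7/15.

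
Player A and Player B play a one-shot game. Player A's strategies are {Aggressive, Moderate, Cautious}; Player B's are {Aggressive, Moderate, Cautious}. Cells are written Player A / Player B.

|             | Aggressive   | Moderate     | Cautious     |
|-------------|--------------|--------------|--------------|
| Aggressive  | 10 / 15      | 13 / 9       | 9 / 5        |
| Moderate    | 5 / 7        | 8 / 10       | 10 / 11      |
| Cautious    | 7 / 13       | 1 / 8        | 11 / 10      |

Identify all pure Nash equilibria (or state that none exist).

(Aggressive, Aggressive)

Check mutual best responses: a cell is a NE iff neither player can gain by unilaterally deviating.
Player A's best responses — vs Aggressive: Aggressive (payoff 10); vs Moderate: Aggressive (payoff 13); vs Cautious: Cautious (payoff 11).
Player B's best responses — vs Aggressive: Aggressive (payoff 15); vs Moderate: Cautious (payoff 11); vs Cautious: Aggressive (payoff 13).
The only mutual best response is (Aggressive, Aggressive); neither player gains by switching there.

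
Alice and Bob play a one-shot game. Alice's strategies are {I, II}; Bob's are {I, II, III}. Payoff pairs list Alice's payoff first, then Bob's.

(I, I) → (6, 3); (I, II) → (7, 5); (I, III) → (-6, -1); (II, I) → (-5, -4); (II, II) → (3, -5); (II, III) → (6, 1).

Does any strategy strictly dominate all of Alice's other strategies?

None

Check whether one of Alice's strategies beats all alternatives regardless of what the opponent does.
I is not dominant: against III, II gives 6 > -6.
II is not dominant: against I, I gives 6 > -5.
No single strategy is best against every opponent action.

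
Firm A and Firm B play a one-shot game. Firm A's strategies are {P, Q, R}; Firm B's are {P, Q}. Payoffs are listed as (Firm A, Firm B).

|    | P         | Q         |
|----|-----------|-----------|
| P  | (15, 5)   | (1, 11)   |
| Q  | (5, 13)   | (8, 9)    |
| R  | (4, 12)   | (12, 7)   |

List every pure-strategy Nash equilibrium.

Find each player's best response to every opponent strategy; NE are the intersections.
Firm A's best responses — vs P: P (payoff 15); vs Q: R (payoff 12).
Firm B's best responses — vs P: Q (payoff 11); vs Q: P (payoff 13); vs R: P (payoff 12).
No cell has both players best-responding. For instance, Firm A's best reply to P is P, but against P Firm B prefers Q over P.

No pure-strategy Nash equilibrium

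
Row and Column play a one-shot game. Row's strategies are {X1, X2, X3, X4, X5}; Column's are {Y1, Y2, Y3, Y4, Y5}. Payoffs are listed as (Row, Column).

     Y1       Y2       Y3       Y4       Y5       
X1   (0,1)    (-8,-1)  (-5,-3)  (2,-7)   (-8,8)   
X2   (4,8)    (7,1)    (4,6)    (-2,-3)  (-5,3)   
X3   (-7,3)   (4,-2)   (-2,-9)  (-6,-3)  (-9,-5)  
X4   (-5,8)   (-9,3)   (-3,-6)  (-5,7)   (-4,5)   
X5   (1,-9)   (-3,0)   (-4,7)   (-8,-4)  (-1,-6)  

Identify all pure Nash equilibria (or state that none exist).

(X2, Y1)

Find each player's best response to every opponent strategy; NE are the intersections.
Row's best responses — vs Y1: X2 (payoff 4); vs Y2: X2 (payoff 7); vs Y3: X2 (payoff 4); vs Y4: X1 (payoff 2); vs Y5: X5 (payoff -1).
Column's best responses — vs X1: Y5 (payoff 8); vs X2: Y1 (payoff 8); vs X3: Y1 (payoff 3); vs X4: Y1 (payoff 8); vs X5: Y3 (payoff 7).
The only mutual best response is (X2, Y1); neither player gains by switching there.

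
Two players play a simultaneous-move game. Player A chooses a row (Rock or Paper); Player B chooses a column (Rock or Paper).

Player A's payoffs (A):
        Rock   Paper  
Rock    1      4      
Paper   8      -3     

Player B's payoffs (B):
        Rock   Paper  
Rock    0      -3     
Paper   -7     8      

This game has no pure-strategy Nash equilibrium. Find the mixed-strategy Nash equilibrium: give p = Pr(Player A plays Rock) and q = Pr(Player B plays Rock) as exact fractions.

In a mixed NE each player is indifferent between their pure strategies, so the opponent's mix sets the indifference.
Player B indifferent between Rock and Paper: p·0 + (1−p)·(-7) = p·(-3) + (1−p)·8 ⟹ (-7) + 7p = 8 + (-11)p ⟹ p = 5/6.
Player A indifferent between Rock and Paper: q·1 + (1−q)·4 = q·8 + (1−q)·(-3) ⟹ 4 + (-3)q = (-3) + 11q ⟹ q = 1/2.

p = 5/6, q = 1/2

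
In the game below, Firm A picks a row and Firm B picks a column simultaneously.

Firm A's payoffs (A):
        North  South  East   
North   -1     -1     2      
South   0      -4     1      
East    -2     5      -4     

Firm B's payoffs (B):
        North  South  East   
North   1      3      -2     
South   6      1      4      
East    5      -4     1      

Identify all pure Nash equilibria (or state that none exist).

Check mutual best responses: a cell is a NE iff neither player can gain by unilaterally deviating.
Firm A's best responses — vs North: South (payoff 0); vs South: East (payoff 5); vs East: North (payoff 2).
Firm B's best responses — vs North: South (payoff 3); vs South: North (payoff 6); vs East: North (payoff 5).
The only mutual best response is (South, North); neither player gains by switching there.

(South, North)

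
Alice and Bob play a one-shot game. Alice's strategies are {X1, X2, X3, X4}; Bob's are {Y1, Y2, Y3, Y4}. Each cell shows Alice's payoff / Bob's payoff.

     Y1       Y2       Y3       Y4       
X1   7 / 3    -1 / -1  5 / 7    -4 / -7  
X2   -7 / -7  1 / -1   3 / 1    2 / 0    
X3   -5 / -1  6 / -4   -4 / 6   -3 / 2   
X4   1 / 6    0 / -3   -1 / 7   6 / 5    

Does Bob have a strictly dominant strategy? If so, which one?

Y3

A strategy is strictly dominant if it gives Bob a strictly higher payoff than every other strategy, against every choice by the opponent.
Y3 strictly dominates: vs X1: 7 > each of {3, -1, -7}; vs X2: 1 > each of {-7, -1, 0}; vs X3: 6 > each of {-1, -4, 2}; vs X4: 7 > each of {6, -3, 5}.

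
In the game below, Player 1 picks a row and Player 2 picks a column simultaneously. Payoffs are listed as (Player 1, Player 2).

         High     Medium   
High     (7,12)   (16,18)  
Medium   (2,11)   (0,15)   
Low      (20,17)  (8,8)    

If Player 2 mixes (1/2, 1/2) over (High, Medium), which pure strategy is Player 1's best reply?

Player 1's best reply maximizes expected payoff against the mix.
High: (1/2)·7 + (1/2)·16 = 23/2
Medium: (1/2)·2 + (1/2)·0 = 1
Low: (1/2)·20 + (1/2)·8 = 14
Highest expected payoff is 14, from Low.

Low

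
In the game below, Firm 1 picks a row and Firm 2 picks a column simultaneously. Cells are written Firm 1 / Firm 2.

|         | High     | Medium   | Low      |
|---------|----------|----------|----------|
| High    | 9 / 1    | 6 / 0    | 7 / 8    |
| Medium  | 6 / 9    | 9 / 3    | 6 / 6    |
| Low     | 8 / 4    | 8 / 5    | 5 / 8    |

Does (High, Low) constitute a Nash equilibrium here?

Holding Firm 2 at Low: Firm 1 gets 7 from High, versus 6 from Medium, 5 from Low. No profitable deviation for Firm 1.
Holding Firm 1 at High: Firm 2 gets 8 from Low, versus 1 from High, 0 from Medium. No profitable deviation for Firm 2 either.

Yes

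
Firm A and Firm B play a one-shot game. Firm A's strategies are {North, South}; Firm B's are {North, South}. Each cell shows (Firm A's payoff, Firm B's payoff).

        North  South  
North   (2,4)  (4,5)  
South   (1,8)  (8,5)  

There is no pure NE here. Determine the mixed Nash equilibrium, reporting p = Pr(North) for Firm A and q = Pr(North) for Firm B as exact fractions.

p = 3/4, q = 4/5

Each player's mixing probability is pinned down by making the *other* player indifferent.
Firm B indifferent between North and South: p·4 + (1−p)·8 = p·5 + (1−p)·5 ⟹ 8 + (-4)p = 5 + 0p ⟹ p = 3/4.
Firm A indifferent between North and South: q·2 + (1−q)·4 = q·1 + (1−q)·8 ⟹ 4 + (-2)q = 8 + (-7)q ⟹ q = 4/5.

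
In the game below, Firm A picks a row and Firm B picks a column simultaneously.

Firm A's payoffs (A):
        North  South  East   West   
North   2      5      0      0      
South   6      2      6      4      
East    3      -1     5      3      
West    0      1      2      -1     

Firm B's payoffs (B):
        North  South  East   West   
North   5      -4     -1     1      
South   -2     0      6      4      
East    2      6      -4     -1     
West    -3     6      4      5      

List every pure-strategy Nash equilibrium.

Find each player's best response to every opponent strategy; NE are the intersections.
Firm A's best responses — vs North: South (payoff 6); vs South: North (payoff 5); vs East: South (payoff 6); vs West: South (payoff 4).
Firm B's best responses — vs North: North (payoff 5); vs South: East (payoff 6); vs East: South (payoff 6); vs West: South (payoff 6).
The only mutual best response is (South, East); neither player gains by switching there.

(South, East)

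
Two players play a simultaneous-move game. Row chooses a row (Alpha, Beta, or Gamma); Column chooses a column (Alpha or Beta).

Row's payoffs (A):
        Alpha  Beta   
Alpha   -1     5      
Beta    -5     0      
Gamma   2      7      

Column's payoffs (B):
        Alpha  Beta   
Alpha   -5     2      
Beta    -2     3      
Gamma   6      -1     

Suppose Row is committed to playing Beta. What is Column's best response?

Beta

With Row fixed at Beta, Column's payoffs are: Alpha → -2, Beta → 3.
The maximum is 3, achieved by Beta.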